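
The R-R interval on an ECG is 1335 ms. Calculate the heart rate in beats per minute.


HR = 60 / RR_interval(s)
RR = 1335 ms = 1.335 s
HR = 60 / 1.335 = 44.94 bpm


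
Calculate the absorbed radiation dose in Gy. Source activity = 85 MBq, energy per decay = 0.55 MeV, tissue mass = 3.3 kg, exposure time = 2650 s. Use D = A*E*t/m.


A = 85 MBq = 8.5000e+07 Bq
E = 0.55 MeV = 8.811e-14 J
D = A*E*t/m = 8.5000e+07*8.811e-14*2650/3.3
D = 0.006014 Gy


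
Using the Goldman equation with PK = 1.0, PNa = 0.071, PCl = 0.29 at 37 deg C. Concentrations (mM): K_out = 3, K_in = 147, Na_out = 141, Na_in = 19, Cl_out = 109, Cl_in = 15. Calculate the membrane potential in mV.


Vm = (RT/F)*ln((PK*Ko + PNa*Nao + PCl*Cli)/(PK*Ki + PNa*Nai + PCl*Clo))
Numer = 17.361, Denom = 179.959
Vm = -62.5 mV


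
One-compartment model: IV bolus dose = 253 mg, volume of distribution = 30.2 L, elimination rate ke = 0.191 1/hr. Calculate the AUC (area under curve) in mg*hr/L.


C0 = Dose/Vd = 253/30.2 = 8.37748 mg/L
AUC = C0/ke = 8.37748/0.191
AUC = 43.86 mg*hr/L


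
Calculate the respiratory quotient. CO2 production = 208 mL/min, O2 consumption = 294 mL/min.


RQ = VCO2 / VO2
RQ = 208 / 294
RQ = 0.7075


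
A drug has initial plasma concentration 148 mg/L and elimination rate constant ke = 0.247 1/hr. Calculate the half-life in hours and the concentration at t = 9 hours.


t_half = ln(2) / ke = 0.693147 / 0.247 = 2.806 hr
C(t) = C0 * exp(-ke*t) = 148 * exp(-0.247*9)
C(9) = 16.03 mg/L


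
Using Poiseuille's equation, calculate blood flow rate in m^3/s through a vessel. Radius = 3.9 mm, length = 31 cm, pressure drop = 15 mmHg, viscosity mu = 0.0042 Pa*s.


Q = pi*r^4*dP / (8*mu*L)
r = 0.0039 m, L = 0.31 m
dP = 15 mmHg = 1999.83 Pa
Q = 1.3954e-04 m^3/s


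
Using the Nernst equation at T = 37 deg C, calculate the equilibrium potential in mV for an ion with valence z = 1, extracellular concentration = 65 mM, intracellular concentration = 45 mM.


E = (RT/(zF)) * ln(C_out/C_in)
T = 37 + 273.15 = 310.15 K
E = (8.314 * 310.15 / (1 * 96485)) * ln(65/45)
E = 9.828 mV


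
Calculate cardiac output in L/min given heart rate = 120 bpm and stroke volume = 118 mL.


CO = HR * SV
CO = 120 * 118 / 1000
CO = 14.16 L/min


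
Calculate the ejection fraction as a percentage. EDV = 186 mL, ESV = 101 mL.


SV = EDV - ESV = 186 - 101 = 85 mL
EF = SV/EDV * 100 = 85/186 * 100
EF = 45.7%


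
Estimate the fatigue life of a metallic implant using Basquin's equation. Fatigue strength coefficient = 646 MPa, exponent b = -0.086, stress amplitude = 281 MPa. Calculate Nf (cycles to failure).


sigma_a = sigma_f' * (2Nf)^b
2Nf = (sigma_a/sigma_f')^(1/b)
2Nf = (281/646)^(1/-0.086)
2Nf = 15987.958
Nf = 7994


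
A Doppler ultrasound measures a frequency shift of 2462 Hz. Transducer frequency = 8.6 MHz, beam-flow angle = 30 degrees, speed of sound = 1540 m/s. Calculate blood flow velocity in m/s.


v = fd * c / (2 * f0 * cos(theta))
v = 2462 * 1540 / (2 * 8.6000e+06 * cos(30))
v = 0.2545 m/s


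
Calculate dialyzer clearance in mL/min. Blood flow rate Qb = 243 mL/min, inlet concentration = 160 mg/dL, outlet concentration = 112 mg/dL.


K = Qb * (Cb_in - Cb_out) / Cb_in
K = 243 * (160 - 112) / 160
K = 72.9 mL/min


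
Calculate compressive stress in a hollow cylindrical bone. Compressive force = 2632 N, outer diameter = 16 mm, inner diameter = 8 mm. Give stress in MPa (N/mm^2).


A = pi*(r_o^2 - r_i^2)
r_o = 8 mm, r_i = 4 mm
A = 150.796 mm^2
sigma = F/A = 2632 / 150.796
sigma = 17.45 MPa


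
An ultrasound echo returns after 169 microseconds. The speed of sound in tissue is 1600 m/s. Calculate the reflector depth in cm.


depth = c * t / 2
t = 169 us = 1.6900e-04 s
depth = 1600 * 1.6900e-04 / 2
depth = 0.1352 m = 13.52 cm


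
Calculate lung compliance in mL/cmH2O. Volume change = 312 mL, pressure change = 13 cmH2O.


C = dV / dP
C = 312 / 13
C = 24 mL/cmH2O


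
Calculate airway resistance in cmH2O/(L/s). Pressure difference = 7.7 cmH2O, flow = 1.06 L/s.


R = dP / flow
R = 7.7 / 1.06
R = 7.264 cmH2O/(L/s)


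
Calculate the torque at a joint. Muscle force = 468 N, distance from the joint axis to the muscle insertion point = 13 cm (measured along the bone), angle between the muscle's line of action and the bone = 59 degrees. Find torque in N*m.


Torque = F * d * sin(theta)   (moment arm = d*sin(theta))
d = 13 cm = 0.13 m
Torque = 468 * 0.13 * sin(59)
Torque = 52.15 N*m


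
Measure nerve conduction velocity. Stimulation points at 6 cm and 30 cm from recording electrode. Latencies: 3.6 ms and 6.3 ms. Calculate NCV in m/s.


Distance = (30 - 6) / 100 = 0.24 m
dt = (6.3 - 3.6) / 1000 = 0.0027 s
NCV = dist / dt = 88.89 m/s


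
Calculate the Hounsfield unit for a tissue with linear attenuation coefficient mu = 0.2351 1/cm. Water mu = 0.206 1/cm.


HU = ((mu_tissue - mu_water) / mu_water) * 1000
HU = ((0.2351 - 0.206) / 0.206) * 1000
HU = 141.3


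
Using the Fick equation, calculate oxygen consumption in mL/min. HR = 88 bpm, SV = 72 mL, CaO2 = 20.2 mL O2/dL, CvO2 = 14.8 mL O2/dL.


CO = HR*SV = 88*72/1000 = 6.336 L/min
a-v O2 diff = 20.2 - 14.8 = 5.4 mL/dL
VO2 = CO * (CaO2-CvO2) * 10 dL/L
VO2 = 6.336 * 5.4 * 10
VO2 = 342.1 mL/min


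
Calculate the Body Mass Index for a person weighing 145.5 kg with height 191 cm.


BMI = weight / height^2
height = 191 cm = 1.91 m
BMI = 145.5 / 1.91^2
BMI = 39.88 kg/m^2


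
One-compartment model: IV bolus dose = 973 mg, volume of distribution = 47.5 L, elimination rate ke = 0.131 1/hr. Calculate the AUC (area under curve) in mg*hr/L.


C0 = Dose/Vd = 973/47.5 = 20.4842 mg/L
AUC = C0/ke = 20.4842/0.131
AUC = 156.4 mg*hr/L


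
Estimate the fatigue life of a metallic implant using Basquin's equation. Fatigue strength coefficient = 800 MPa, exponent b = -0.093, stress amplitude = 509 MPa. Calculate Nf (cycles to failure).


sigma_a = sigma_f' * (2Nf)^b
2Nf = (sigma_a/sigma_f')^(1/b)
2Nf = (509/800)^(1/-0.093)
2Nf = 129.27933
Nf = 64.64


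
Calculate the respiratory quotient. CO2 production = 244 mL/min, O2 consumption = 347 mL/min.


RQ = VCO2 / VO2
RQ = 244 / 347
RQ = 0.7032


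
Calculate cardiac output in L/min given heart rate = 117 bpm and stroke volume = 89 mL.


CO = HR * SV
CO = 117 * 89 / 1000
CO = 10.41 L/min


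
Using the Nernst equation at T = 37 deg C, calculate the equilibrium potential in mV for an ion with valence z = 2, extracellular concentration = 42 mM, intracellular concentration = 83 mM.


E = (RT/(zF)) * ln(C_out/C_in)
T = 37 + 273.15 = 310.15 K
E = (8.314 * 310.15 / (2 * 96485)) * ln(42/83)
E = -9.102 mV


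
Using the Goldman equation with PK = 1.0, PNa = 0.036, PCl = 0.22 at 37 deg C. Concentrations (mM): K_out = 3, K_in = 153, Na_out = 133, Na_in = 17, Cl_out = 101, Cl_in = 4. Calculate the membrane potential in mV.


Vm = (RT/F)*ln((PK*Ko + PNa*Nao + PCl*Cli)/(PK*Ki + PNa*Nai + PCl*Clo))
Numer = 8.668, Denom = 175.832
Vm = -80.44 mV


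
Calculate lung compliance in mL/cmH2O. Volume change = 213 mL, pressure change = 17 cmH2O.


C = dV / dP
C = 213 / 17
C = 12.53 mL/cmH2O


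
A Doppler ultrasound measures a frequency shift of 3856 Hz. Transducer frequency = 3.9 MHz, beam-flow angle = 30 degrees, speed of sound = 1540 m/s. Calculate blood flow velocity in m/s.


v = fd * c / (2 * f0 * cos(theta))
v = 3856 * 1540 / (2 * 3.9000e+06 * cos(30))
v = 0.8791 m/s


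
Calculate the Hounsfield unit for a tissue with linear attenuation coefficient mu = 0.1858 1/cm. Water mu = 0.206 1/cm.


HU = ((mu_tissue - mu_water) / mu_water) * 1000
HU = ((0.1858 - 0.206) / 0.206) * 1000
HU = -98.06


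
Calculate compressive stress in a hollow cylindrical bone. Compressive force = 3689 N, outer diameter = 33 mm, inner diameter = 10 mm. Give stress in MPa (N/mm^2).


A = pi*(r_o^2 - r_i^2)
r_o = 16.5 mm, r_i = 5 mm
A = 776.759 mm^2
sigma = F/A = 3689 / 776.759
sigma = 4.749 MPa


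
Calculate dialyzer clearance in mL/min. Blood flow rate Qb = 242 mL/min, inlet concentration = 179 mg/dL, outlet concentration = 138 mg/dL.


K = Qb * (Cb_in - Cb_out) / Cb_in
K = 242 * (179 - 138) / 179
K = 55.43 mL/min


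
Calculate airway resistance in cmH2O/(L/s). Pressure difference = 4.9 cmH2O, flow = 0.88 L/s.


R = dP / flow
R = 4.9 / 0.88
R = 5.568 cmH2O/(L/s)


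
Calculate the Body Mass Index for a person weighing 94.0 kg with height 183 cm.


BMI = weight / height^2
height = 183 cm = 1.83 m
BMI = 94.0 / 1.83^2
BMI = 28.07 kg/m^2


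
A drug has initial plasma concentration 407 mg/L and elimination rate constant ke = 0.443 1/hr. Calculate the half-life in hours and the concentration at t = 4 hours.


t_half = ln(2) / ke = 0.693147 / 0.443 = 1.565 hr
C(t) = C0 * exp(-ke*t) = 407 * exp(-0.443*4)
C(4) = 69.19 mg/L


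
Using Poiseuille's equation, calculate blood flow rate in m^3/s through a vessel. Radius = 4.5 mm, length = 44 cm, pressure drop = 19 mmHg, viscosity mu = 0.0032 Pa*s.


Q = pi*r^4*dP / (8*mu*L)
r = 0.0045 m, L = 0.44 m
dP = 19 mmHg = 2533.118 Pa
Q = 2.8971e-04 m^3/s


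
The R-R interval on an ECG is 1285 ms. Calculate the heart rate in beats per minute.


HR = 60 / RR_interval(s)
RR = 1285 ms = 1.285 s
HR = 60 / 1.285 = 46.69 bpm


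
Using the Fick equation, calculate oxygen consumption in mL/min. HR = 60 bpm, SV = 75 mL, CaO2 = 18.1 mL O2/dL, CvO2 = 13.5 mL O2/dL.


CO = HR*SV = 60*75/1000 = 4.5 L/min
a-v O2 diff = 18.1 - 13.5 = 4.6 mL/dL
VO2 = CO * (CaO2-CvO2) * 10 dL/L
VO2 = 4.5 * 4.6 * 10
VO2 = 207 mL/min


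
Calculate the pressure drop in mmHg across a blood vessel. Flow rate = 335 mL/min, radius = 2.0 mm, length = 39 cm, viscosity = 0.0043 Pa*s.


dP = 8*mu*L*Q / (pi*r^4)
Q = 335 mL/min = 5.58333e-06 m^3/s
dP = 1490.21 Pa = 1490.21 / 133.322 mmHg = 11.18 mmHg


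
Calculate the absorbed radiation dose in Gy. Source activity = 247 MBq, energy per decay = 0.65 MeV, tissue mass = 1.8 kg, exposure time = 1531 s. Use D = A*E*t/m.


A = 247 MBq = 2.4700e+08 Bq
E = 0.65 MeV = 1.0413e-13 J
D = A*E*t/m = 2.4700e+08*1.0413e-13*1531/1.8
D = 0.02188 Gy


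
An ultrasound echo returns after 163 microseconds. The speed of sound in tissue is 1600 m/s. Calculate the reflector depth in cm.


depth = c * t / 2
t = 163 us = 1.6300e-04 s
depth = 1600 * 1.6300e-04 / 2
depth = 0.1304 m = 13.04 cm


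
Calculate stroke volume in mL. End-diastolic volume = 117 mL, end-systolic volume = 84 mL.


SV = EDV - ESV
SV = 117 - 84
SV = 33 mL


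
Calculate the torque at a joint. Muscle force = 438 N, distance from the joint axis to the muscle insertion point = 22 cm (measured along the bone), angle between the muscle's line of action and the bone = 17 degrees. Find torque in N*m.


Torque = F * d * sin(theta)   (moment arm = d*sin(theta))
d = 22 cm = 0.22 m
Torque = 438 * 0.22 * sin(17)
Torque = 28.17 N*m


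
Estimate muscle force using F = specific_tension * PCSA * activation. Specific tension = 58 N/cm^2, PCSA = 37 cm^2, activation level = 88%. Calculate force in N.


F = sigma * PCSA * activation
F = 58 * 37 * 0.88
F = 1888 N


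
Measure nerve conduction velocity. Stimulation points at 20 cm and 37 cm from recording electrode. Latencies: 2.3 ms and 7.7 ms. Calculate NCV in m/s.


Distance = (37 - 20) / 100 = 0.17 m
dt = (7.7 - 2.3) / 1000 = 0.0054 s
NCV = dist / dt = 31.48 m/s


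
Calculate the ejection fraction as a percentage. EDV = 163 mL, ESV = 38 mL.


SV = EDV - ESV = 163 - 38 = 125 mL
EF = SV/EDV * 100 = 125/163 * 100
EF = 76.69%


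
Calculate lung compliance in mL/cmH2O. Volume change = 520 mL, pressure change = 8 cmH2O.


C = dV / dP
C = 520 / 8
C = 65 mL/cmH2O


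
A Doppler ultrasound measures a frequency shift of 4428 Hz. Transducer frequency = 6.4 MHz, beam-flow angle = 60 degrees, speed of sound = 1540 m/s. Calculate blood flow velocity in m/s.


v = fd * c / (2 * f0 * cos(theta))
v = 4428 * 1540 / (2 * 6.4000e+06 * cos(60))
v = 1.065 m/s


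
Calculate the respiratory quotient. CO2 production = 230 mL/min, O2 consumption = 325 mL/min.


RQ = VCO2 / VO2
RQ = 230 / 325
RQ = 0.7077


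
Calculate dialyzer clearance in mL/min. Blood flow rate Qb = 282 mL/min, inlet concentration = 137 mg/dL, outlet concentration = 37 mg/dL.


K = Qb * (Cb_in - Cb_out) / Cb_in
K = 282 * (137 - 37) / 137
K = 205.8 mL/min


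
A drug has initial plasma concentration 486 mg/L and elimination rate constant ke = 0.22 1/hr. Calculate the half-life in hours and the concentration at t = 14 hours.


t_half = ln(2) / ke = 0.693147 / 0.22 = 3.151 hr
C(t) = C0 * exp(-ke*t) = 486 * exp(-0.22*14)
C(14) = 22.34 mg/L


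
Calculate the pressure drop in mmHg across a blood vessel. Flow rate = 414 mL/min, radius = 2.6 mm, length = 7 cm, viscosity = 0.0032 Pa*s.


dP = 8*mu*L*Q / (pi*r^4)
Q = 414 mL/min = 6.9e-06 m^3/s
dP = 86.1279 Pa = 86.1279 / 133.322 mmHg = 0.646 mmHg


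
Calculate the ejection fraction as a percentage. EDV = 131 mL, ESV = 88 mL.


SV = EDV - ESV = 131 - 88 = 43 mL
EF = SV/EDV * 100 = 43/131 * 100
EF = 32.82%


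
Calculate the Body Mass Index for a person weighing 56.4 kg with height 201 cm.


BMI = weight / height^2
height = 201 cm = 2.01 m
BMI = 56.4 / 2.01^2
BMI = 13.96 kg/m^2


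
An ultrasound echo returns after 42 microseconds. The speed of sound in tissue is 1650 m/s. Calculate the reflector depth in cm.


depth = c * t / 2
t = 42 us = 4.2000e-05 s
depth = 1650 * 4.2000e-05 / 2
depth = 0.03465 m = 3.465 cm


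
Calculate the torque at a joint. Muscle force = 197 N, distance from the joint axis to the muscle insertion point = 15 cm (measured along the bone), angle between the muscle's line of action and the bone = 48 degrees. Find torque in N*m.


Torque = F * d * sin(theta)   (moment arm = d*sin(theta))
d = 15 cm = 0.15 m
Torque = 197 * 0.15 * sin(48)
Torque = 21.96 N*m


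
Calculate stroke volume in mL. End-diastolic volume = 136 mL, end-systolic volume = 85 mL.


SV = EDV - ESV
SV = 136 - 85
SV = 51 mL


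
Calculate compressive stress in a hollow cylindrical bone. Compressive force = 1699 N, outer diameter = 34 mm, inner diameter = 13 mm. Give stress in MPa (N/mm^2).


A = pi*(r_o^2 - r_i^2)
r_o = 17 mm, r_i = 6.5 mm
A = 775.188 mm^2
sigma = F/A = 1699 / 775.188
sigma = 2.192 MPa


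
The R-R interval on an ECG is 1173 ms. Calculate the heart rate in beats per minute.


HR = 60 / RR_interval(s)
RR = 1173 ms = 1.173 s
HR = 60 / 1.173 = 51.15 bpm


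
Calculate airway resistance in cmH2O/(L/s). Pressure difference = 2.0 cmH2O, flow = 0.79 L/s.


R = dP / flow
R = 2.0 / 0.79
R = 2.532 cmH2O/(L/s)


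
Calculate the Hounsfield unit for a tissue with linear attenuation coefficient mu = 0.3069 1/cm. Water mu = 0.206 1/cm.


HU = ((mu_tissue - mu_water) / mu_water) * 1000
HU = ((0.3069 - 0.206) / 0.206) * 1000
HU = 489.8


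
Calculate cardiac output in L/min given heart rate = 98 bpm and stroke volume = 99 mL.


CO = HR * SV
CO = 98 * 99 / 1000
CO = 9.702 L/min


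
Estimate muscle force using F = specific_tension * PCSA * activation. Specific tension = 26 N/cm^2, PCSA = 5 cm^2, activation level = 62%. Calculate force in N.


F = sigma * PCSA * activation
F = 26 * 5 * 0.62
F = 80.6 N


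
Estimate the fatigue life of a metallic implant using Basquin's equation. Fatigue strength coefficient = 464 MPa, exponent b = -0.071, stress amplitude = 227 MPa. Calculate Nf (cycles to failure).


sigma_a = sigma_f' * (2Nf)^b
2Nf = (sigma_a/sigma_f')^(1/b)
2Nf = (227/464)^(1/-0.071)
2Nf = 23611.767
Nf = 1.181e+04


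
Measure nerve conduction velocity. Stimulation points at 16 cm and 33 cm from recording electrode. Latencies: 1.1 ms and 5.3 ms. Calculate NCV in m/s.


Distance = (33 - 16) / 100 = 0.17 m
dt = (5.3 - 1.1) / 1000 = 0.0042 s
NCV = dist / dt = 40.48 m/s


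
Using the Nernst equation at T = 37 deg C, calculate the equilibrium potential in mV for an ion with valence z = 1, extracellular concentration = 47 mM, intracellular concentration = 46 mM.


E = (RT/(zF)) * ln(C_out/C_in)
T = 37 + 273.15 = 310.15 K
E = (8.314 * 310.15 / (1 * 96485)) * ln(47/46)
E = 0.5748 mV


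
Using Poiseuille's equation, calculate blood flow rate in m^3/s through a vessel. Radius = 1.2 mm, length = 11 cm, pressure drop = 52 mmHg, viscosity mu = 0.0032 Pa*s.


Q = pi*r^4*dP / (8*mu*L)
r = 0.0012 m, L = 0.11 m
dP = 52 mmHg = 6932.744 Pa
Q = 1.6038e-05 m^3/s


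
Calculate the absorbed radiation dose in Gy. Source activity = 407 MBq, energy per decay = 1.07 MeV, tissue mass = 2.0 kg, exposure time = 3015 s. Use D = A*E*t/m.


A = 407 MBq = 4.0700e+08 Bq
E = 1.07 MeV = 1.71414e-13 J
D = A*E*t/m = 4.0700e+08*1.71414e-13*3015/2.0
D = 0.1052 Gy


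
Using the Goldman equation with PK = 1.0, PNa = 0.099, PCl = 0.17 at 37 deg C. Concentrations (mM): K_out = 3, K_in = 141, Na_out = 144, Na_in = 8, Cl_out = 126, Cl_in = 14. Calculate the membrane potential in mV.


Vm = (RT/F)*ln((PK*Ko + PNa*Nao + PCl*Cli)/(PK*Ki + PNa*Nai + PCl*Clo))
Numer = 19.636, Denom = 163.212
Vm = -56.6 mV


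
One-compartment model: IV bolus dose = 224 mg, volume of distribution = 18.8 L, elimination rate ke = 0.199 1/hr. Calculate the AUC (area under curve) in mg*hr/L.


C0 = Dose/Vd = 224/18.8 = 11.9149 mg/L
AUC = C0/ke = 11.9149/0.199
AUC = 59.87 mg*hr/L


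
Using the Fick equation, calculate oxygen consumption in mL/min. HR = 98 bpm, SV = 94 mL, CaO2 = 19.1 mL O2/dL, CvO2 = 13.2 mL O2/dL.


CO = HR*SV = 98*94/1000 = 9.212 L/min
a-v O2 diff = 19.1 - 13.2 = 5.9 mL/dL
VO2 = CO * (CaO2-CvO2) * 10 dL/L
VO2 = 9.212 * 5.9 * 10
VO2 = 543.5 mL/min


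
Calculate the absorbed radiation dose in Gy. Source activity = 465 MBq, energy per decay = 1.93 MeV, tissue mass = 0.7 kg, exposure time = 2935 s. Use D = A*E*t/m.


A = 465 MBq = 4.6500e+08 Bq
E = 1.93 MeV = 3.09186e-13 J
D = A*E*t/m = 4.6500e+08*3.09186e-13*2935/0.7
D = 0.6028 Gy


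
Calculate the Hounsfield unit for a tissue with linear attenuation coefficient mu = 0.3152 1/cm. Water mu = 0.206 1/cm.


HU = ((mu_tissue - mu_water) / mu_water) * 1000
HU = ((0.3152 - 0.206) / 0.206) * 1000
HU = 530.1


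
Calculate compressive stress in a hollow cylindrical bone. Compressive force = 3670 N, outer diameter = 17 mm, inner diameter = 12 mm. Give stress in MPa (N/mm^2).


A = pi*(r_o^2 - r_i^2)
r_o = 8.5 mm, r_i = 6 mm
A = 113.883 mm^2
sigma = F/A = 3670 / 113.883
sigma = 32.23 MPa


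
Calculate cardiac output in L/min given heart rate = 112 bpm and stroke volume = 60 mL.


CO = HR * SV
CO = 112 * 60 / 1000
CO = 6.72 L/min


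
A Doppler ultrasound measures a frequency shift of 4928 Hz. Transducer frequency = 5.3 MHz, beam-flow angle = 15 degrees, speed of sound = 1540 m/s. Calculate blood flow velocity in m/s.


v = fd * c / (2 * f0 * cos(theta))
v = 4928 * 1540 / (2 * 5.3000e+06 * cos(15))
v = 0.7412 m/s


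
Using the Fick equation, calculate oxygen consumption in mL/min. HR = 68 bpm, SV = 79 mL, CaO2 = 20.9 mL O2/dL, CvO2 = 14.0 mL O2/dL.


CO = HR*SV = 68*79/1000 = 5.372 L/min
a-v O2 diff = 20.9 - 14.0 = 6.9 mL/dL
VO2 = CO * (CaO2-CvO2) * 10 dL/L
VO2 = 5.372 * 6.9 * 10
VO2 = 370.7 mL/min


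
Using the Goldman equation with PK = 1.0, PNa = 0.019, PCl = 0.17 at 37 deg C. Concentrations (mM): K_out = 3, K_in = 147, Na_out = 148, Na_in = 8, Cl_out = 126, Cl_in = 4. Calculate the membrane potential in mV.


Vm = (RT/F)*ln((PK*Ko + PNa*Nao + PCl*Cli)/(PK*Ki + PNa*Nai + PCl*Clo))
Numer = 6.492, Denom = 168.572
Vm = -87.04 mV


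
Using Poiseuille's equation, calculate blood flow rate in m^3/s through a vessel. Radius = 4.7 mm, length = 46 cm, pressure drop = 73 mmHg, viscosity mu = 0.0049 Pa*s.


Q = pi*r^4*dP / (8*mu*L)
r = 0.0047 m, L = 0.46 m
dP = 73 mmHg = 9732.506 Pa
Q = 8.2741e-04 m^3/s


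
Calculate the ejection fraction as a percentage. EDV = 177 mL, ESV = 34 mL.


SV = EDV - ESV = 177 - 34 = 143 mL
EF = SV/EDV * 100 = 143/177 * 100
EF = 80.79%


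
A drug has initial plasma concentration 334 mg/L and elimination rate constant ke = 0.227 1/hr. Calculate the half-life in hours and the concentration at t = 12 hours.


t_half = ln(2) / ke = 0.693147 / 0.227 = 3.054 hr
C(t) = C0 * exp(-ke*t) = 334 * exp(-0.227*12)
C(12) = 21.91 mg/L


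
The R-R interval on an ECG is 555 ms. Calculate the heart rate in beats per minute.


HR = 60 / RR_interval(s)
RR = 555 ms = 0.555 s
HR = 60 / 0.555 = 108.1 bpm


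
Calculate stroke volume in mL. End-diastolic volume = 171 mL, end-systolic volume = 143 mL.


SV = EDV - ESV
SV = 171 - 143
SV = 28 mL


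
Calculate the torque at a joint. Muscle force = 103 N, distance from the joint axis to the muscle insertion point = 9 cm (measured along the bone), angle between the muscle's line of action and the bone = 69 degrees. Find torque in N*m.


Torque = F * d * sin(theta)   (moment arm = d*sin(theta))
d = 9 cm = 0.09 m
Torque = 103 * 0.09 * sin(69)
Torque = 8.654 N*m


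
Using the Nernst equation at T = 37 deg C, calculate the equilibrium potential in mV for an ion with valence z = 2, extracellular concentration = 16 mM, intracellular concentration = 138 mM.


E = (RT/(zF)) * ln(C_out/C_in)
T = 37 + 273.15 = 310.15 K
E = (8.314 * 310.15 / (2 * 96485)) * ln(16/138)
E = -28.79 mV


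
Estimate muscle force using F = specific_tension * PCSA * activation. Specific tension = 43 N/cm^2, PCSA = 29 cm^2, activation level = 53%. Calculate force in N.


F = sigma * PCSA * activation
F = 43 * 29 * 0.53
F = 660.9 N


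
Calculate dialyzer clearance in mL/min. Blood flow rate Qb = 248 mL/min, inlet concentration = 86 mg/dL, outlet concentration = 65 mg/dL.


K = Qb * (Cb_in - Cb_out) / Cb_in
K = 248 * (86 - 65) / 86
K = 60.56 mL/min


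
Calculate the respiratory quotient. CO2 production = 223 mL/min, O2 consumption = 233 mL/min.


RQ = VCO2 / VO2
RQ = 223 / 233
RQ = 0.9571


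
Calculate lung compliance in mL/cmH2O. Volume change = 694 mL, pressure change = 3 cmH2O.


C = dV / dP
C = 694 / 3
C = 231.3 mL/cmH2O


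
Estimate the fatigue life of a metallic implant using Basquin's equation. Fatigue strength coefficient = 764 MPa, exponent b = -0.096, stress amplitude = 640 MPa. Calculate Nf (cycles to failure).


sigma_a = sigma_f' * (2Nf)^b
2Nf = (sigma_a/sigma_f')^(1/b)
2Nf = (640/764)^(1/-0.096)
2Nf = 6.3267561
Nf = 3.163


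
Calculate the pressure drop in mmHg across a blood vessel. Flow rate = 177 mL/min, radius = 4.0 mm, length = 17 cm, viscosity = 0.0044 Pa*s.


dP = 8*mu*L*Q / (pi*r^4)
Q = 177 mL/min = 2.95e-06 m^3/s
dP = 21.9495 Pa = 21.9495 / 133.322 mmHg = 0.1646 mmHg


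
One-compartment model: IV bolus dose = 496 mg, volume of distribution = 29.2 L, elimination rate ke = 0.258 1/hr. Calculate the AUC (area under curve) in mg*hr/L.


C0 = Dose/Vd = 496/29.2 = 16.9863 mg/L
AUC = C0/ke = 16.9863/0.258
AUC = 65.84 mg*hr/L


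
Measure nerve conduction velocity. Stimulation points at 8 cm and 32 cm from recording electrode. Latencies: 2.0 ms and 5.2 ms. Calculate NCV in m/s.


Distance = (32 - 8) / 100 = 0.24 m
dt = (5.2 - 2.0) / 1000 = 0.0032 s
NCV = dist / dt = 75 m/s


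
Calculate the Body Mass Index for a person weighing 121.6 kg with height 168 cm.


BMI = weight / height^2
height = 168 cm = 1.68 m
BMI = 121.6 / 1.68^2
BMI = 43.08 kg/m^2


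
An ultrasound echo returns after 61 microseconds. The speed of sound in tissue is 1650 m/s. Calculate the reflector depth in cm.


depth = c * t / 2
t = 61 us = 6.1000e-05 s
depth = 1650 * 6.1000e-05 / 2
depth = 0.050325 m = 5.0325 cm


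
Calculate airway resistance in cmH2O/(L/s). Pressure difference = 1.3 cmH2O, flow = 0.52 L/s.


R = dP / flow
R = 1.3 / 0.52
R = 2.5 cmH2O/(L/s)


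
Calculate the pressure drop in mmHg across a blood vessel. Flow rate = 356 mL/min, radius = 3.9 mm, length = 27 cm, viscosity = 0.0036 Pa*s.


dP = 8*mu*L*Q / (pi*r^4)
Q = 356 mL/min = 5.93333e-06 m^3/s
dP = 63.4814 Pa = 63.4814 / 133.322 mmHg = 0.4762 mmHg


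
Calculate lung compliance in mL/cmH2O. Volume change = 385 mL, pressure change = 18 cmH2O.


C = dV / dP
C = 385 / 18
C = 21.39 mL/cmH2O


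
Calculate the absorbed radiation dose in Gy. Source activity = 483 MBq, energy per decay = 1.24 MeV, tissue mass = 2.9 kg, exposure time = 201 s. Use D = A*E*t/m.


A = 483 MBq = 4.8300e+08 Bq
E = 1.24 MeV = 1.98648e-13 J
D = A*E*t/m = 4.8300e+08*1.98648e-13*201/2.9
D = 0.00665 Gy


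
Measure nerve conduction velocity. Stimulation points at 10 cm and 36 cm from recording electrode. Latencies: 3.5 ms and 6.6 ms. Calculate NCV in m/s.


Distance = (36 - 10) / 100 = 0.26 m
dt = (6.6 - 3.5) / 1000 = 0.0031 s
NCV = dist / dt = 83.87 m/s


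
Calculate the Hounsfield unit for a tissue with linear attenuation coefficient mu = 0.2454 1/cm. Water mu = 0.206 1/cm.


HU = ((mu_tissue - mu_water) / mu_water) * 1000
HU = ((0.2454 - 0.206) / 0.206) * 1000
HU = 191.3


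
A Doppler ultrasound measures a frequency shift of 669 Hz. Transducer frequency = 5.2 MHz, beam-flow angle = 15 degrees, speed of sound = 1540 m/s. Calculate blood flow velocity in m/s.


v = fd * c / (2 * f0 * cos(theta))
v = 669 * 1540 / (2 * 5.2000e+06 * cos(15))
v = 0.1026 m/s


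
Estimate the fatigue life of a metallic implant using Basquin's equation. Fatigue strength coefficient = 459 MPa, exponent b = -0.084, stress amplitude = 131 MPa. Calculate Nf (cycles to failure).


sigma_a = sigma_f' * (2Nf)^b
2Nf = (sigma_a/sigma_f')^(1/b)
2Nf = (131/459)^(1/-0.084)
2Nf = 3038334.6
Nf = 1.5192e+06


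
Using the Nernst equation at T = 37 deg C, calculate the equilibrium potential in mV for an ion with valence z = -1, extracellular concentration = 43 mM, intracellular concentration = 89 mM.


E = (RT/(zF)) * ln(C_out/C_in)
T = 37 + 273.15 = 310.15 K
E = (8.314 * 310.15 / (-1 * 96485)) * ln(43/89)
E = 19.44 mV


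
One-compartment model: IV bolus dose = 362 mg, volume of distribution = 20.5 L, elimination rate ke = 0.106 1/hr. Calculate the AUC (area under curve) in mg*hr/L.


C0 = Dose/Vd = 362/20.5 = 17.6585 mg/L
AUC = C0/ke = 17.6585/0.106
AUC = 166.6 mg*hr/L


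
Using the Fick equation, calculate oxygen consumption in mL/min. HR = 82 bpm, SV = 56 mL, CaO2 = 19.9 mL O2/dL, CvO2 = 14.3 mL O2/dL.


CO = HR*SV = 82*56/1000 = 4.592 L/min
a-v O2 diff = 19.9 - 14.3 = 5.6 mL/dL
VO2 = CO * (CaO2-CvO2) * 10 dL/L
VO2 = 4.592 * 5.6 * 10
VO2 = 257.2 mL/min


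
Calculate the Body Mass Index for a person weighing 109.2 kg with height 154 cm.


BMI = weight / height^2
height = 154 cm = 1.54 m
BMI = 109.2 / 1.54^2
BMI = 46.04 kg/m^2


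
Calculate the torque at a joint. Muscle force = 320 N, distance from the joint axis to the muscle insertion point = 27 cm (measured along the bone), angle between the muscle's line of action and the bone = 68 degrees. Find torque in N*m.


Torque = F * d * sin(theta)   (moment arm = d*sin(theta))
d = 27 cm = 0.27 m
Torque = 320 * 0.27 * sin(68)
Torque = 80.11 N*m


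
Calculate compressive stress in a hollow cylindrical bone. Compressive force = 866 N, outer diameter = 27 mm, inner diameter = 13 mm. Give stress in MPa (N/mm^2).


A = pi*(r_o^2 - r_i^2)
r_o = 13.5 mm, r_i = 6.5 mm
A = 439.823 mm^2
sigma = F/A = 866 / 439.823
sigma = 1.969 MPa


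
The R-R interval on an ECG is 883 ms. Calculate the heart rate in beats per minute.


HR = 60 / RR_interval(s)
RR = 883 ms = 0.883 s
HR = 60 / 0.883 = 67.95 bpm


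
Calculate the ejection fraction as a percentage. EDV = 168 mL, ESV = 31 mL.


SV = EDV - ESV = 168 - 31 = 137 mL
EF = SV/EDV * 100 = 137/168 * 100
EF = 81.55%


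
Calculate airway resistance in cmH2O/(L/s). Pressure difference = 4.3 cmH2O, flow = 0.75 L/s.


R = dP / flow
R = 4.3 / 0.75
R = 5.733 cmH2O/(L/s)


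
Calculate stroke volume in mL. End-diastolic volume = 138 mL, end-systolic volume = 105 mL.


SV = EDV - ESV
SV = 138 - 105
SV = 33 mL


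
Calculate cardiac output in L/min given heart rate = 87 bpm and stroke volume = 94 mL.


CO = HR * SV
CO = 87 * 94 / 1000
CO = 8.178 L/min


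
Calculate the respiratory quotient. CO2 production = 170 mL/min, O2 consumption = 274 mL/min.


RQ = VCO2 / VO2
RQ = 170 / 274
RQ = 0.6204


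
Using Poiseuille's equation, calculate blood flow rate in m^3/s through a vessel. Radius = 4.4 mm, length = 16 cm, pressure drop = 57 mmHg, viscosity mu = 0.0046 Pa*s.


Q = pi*r^4*dP / (8*mu*L)
r = 0.0044 m, L = 0.16 m
dP = 57 mmHg = 7599.354 Pa
Q = 0.00152 m^3/s


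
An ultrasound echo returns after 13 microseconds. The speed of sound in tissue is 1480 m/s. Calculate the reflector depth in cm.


depth = c * t / 2
t = 13 us = 1.3000e-05 s
depth = 1480 * 1.3000e-05 / 2
depth = 0.00962 m = 0.962 cm


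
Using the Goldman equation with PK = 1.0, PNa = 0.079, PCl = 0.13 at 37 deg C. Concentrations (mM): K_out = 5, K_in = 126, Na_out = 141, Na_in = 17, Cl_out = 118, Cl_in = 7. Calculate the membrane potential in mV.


Vm = (RT/F)*ln((PK*Ko + PNa*Nao + PCl*Cli)/(PK*Ki + PNa*Nai + PCl*Clo))
Numer = 17.049, Denom = 142.683
Vm = -56.78 mV


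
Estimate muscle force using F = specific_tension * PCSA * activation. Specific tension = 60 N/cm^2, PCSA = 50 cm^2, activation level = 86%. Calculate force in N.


F = sigma * PCSA * activation
F = 60 * 50 * 0.86
F = 2580 N


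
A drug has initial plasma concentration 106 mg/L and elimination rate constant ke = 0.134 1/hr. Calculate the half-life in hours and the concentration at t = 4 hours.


t_half = ln(2) / ke = 0.693147 / 0.134 = 5.173 hr
C(t) = C0 * exp(-ke*t) = 106 * exp(-0.134*4)
C(4) = 62.02 mg/L


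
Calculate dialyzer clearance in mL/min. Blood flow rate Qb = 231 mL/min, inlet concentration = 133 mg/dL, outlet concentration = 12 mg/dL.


K = Qb * (Cb_in - Cb_out) / Cb_in
K = 231 * (133 - 12) / 133
K = 210.2 mL/min


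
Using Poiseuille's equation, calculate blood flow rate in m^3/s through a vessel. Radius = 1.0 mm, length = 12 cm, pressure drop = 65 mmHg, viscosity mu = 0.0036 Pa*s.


Q = pi*r^4*dP / (8*mu*L)
r = 0.001 m, L = 0.12 m
dP = 65 mmHg = 8665.93 Pa
Q = 7.8776e-06 m^3/s


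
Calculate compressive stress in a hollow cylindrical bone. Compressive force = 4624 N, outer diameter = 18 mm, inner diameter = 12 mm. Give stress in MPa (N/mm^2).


A = pi*(r_o^2 - r_i^2)
r_o = 9 mm, r_i = 6 mm
A = 141.372 mm^2
sigma = F/A = 4624 / 141.372
sigma = 32.71 MPa


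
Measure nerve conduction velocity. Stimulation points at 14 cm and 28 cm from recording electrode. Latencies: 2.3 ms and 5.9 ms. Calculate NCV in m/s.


Distance = (28 - 14) / 100 = 0.14 m
dt = (5.9 - 2.3) / 1000 = 0.0036 s
NCV = dist / dt = 38.89 m/s


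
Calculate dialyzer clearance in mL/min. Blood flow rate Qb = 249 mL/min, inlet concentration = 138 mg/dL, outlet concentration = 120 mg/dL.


K = Qb * (Cb_in - Cb_out) / Cb_in
K = 249 * (138 - 120) / 138
K = 32.48 mL/min


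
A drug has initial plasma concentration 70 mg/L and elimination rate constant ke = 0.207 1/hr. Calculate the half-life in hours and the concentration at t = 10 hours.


t_half = ln(2) / ke = 0.693147 / 0.207 = 3.349 hr
C(t) = C0 * exp(-ke*t) = 70 * exp(-0.207*10)
C(10) = 8.833 mg/L


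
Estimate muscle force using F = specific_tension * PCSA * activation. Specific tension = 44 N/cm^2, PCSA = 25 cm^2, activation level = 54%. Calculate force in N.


F = sigma * PCSA * activation
F = 44 * 25 * 0.54
F = 594 N


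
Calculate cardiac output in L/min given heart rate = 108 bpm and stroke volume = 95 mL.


CO = HR * SV
CO = 108 * 95 / 1000
CO = 10.26 L/min


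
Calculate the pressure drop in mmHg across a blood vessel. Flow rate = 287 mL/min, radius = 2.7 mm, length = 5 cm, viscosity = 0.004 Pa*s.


dP = 8*mu*L*Q / (pi*r^4)
Q = 287 mL/min = 4.78333e-06 m^3/s
dP = 45.8401 Pa = 45.8401 / 133.322 mmHg = 0.3438 mmHg


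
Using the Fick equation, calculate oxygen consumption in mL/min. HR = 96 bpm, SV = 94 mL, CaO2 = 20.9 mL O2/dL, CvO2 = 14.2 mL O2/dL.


CO = HR*SV = 96*94/1000 = 9.024 L/min
a-v O2 diff = 20.9 - 14.2 = 6.7 mL/dL
VO2 = CO * (CaO2-CvO2) * 10 dL/L
VO2 = 9.024 * 6.7 * 10
VO2 = 604.6 mL/min


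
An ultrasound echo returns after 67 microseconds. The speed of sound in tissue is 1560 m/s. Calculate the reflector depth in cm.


depth = c * t / 2
t = 67 us = 6.7000e-05 s
depth = 1560 * 6.7000e-05 / 2
depth = 0.05226 m = 5.226 cm


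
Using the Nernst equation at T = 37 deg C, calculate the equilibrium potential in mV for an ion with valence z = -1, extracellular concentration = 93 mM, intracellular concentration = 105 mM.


E = (RT/(zF)) * ln(C_out/C_in)
T = 37 + 273.15 = 310.15 K
E = (8.314 * 310.15 / (-1 * 96485)) * ln(93/105)
E = 3.243 mV


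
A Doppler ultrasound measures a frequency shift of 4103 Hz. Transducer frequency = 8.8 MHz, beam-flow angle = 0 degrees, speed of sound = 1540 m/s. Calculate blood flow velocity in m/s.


v = fd * c / (2 * f0 * cos(theta))
v = 4103 * 1540 / (2 * 8.8000e+06 * cos(0))
v = 0.359 m/s


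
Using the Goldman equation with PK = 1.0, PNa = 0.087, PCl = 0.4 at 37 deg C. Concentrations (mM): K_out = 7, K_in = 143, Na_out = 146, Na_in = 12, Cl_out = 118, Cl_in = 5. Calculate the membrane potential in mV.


Vm = (RT/F)*ln((PK*Ko + PNa*Nao + PCl*Cli)/(PK*Ki + PNa*Nai + PCl*Clo))
Numer = 21.702, Denom = 191.244
Vm = -58.16 mV


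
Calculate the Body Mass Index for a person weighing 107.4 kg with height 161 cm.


BMI = weight / height^2
height = 161 cm = 1.61 m
BMI = 107.4 / 1.61^2
BMI = 41.43 kg/m^2


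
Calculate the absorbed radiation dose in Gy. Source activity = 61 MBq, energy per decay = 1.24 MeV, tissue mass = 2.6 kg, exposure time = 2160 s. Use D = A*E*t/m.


A = 61 MBq = 6.1000e+07 Bq
E = 1.24 MeV = 1.98648e-13 J
D = A*E*t/m = 6.1000e+07*1.98648e-13*2160/2.6
D = 0.01007 Gy


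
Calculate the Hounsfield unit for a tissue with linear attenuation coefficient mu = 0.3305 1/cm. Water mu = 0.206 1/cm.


HU = ((mu_tissue - mu_water) / mu_water) * 1000
HU = ((0.3305 - 0.206) / 0.206) * 1000
HU = 604.4


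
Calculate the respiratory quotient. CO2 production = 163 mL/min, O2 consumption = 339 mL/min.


RQ = VCO2 / VO2
RQ = 163 / 339
RQ = 0.4808


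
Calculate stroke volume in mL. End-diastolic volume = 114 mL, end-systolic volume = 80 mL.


SV = EDV - ESV
SV = 114 - 80
SV = 34 mL


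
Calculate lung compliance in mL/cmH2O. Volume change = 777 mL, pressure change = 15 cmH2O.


C = dV / dP
C = 777 / 15
C = 51.8 mL/cmH2O


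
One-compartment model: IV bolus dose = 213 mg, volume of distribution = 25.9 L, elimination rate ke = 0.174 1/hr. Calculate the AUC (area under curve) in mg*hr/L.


C0 = Dose/Vd = 213/25.9 = 8.22394 mg/L
AUC = C0/ke = 8.22394/0.174
AUC = 47.26 mg*hr/L


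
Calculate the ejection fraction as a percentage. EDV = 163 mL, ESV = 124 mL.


SV = EDV - ESV = 163 - 124 = 39 mL
EF = SV/EDV * 100 = 39/163 * 100
EF = 23.93%


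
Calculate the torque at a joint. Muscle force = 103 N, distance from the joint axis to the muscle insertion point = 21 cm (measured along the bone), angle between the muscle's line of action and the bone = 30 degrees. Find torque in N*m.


Torque = F * d * sin(theta)   (moment arm = d*sin(theta))
d = 21 cm = 0.21 m
Torque = 103 * 0.21 * sin(30)
Torque = 10.81 N*m


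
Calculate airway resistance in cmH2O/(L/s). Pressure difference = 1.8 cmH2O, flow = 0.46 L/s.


R = dP / flow
R = 1.8 / 0.46
R = 3.913 cmH2O/(L/s)


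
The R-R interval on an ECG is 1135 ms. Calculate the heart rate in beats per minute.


HR = 60 / RR_interval(s)
RR = 1135 ms = 1.135 s
HR = 60 / 1.135 = 52.86 bpm


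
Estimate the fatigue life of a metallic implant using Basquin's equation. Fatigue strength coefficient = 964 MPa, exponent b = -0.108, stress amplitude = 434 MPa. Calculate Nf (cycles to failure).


sigma_a = sigma_f' * (2Nf)^b
2Nf = (sigma_a/sigma_f')^(1/b)
2Nf = (434/964)^(1/-0.108)
2Nf = 1618.6081
Nf = 809.3


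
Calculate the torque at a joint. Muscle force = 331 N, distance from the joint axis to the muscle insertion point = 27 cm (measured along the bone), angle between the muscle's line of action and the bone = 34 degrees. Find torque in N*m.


Torque = F * d * sin(theta)   (moment arm = d*sin(theta))
d = 27 cm = 0.27 m
Torque = 331 * 0.27 * sin(34)
Torque = 49.98 N*m


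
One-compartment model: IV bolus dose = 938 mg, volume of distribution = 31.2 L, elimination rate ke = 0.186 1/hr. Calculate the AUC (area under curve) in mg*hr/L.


C0 = Dose/Vd = 938/31.2 = 30.0641 mg/L
AUC = C0/ke = 30.0641/0.186
AUC = 161.6 mg*hr/L


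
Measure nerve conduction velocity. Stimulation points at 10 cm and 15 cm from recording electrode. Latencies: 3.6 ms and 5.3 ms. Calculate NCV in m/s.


Distance = (15 - 10) / 100 = 0.05 m
dt = (5.3 - 3.6) / 1000 = 0.0017 s
NCV = dist / dt = 29.41 m/s


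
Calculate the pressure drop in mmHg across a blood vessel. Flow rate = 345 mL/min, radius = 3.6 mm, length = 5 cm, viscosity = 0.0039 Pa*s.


dP = 8*mu*L*Q / (pi*r^4)
Q = 345 mL/min = 5.75e-06 m^3/s
dP = 16.9994 Pa = 16.9994 / 133.322 mmHg = 0.1275 mmHg


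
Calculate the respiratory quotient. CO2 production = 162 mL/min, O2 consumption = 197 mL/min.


RQ = VCO2 / VO2
RQ = 162 / 197
RQ = 0.8223


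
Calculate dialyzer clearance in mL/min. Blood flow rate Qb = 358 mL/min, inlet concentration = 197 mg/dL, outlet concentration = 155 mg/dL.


K = Qb * (Cb_in - Cb_out) / Cb_in
K = 358 * (197 - 155) / 197
K = 76.32 mL/min


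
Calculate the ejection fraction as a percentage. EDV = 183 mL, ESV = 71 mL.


SV = EDV - ESV = 183 - 71 = 112 mL
EF = SV/EDV * 100 = 112/183 * 100
EF = 61.2%


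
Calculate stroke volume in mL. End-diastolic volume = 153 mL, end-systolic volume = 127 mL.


SV = EDV - ESV
SV = 153 - 127
SV = 26 mL


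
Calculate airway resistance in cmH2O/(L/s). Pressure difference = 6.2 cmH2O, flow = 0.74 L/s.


R = dP / flow
R = 6.2 / 0.74
R = 8.378 cmH2O/(L/s)


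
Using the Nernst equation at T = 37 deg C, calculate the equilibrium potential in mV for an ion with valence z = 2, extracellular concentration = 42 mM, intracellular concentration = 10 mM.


E = (RT/(zF)) * ln(C_out/C_in)
T = 37 + 273.15 = 310.15 K
E = (8.314 * 310.15 / (2 * 96485)) * ln(42/10)
E = 19.18 mV


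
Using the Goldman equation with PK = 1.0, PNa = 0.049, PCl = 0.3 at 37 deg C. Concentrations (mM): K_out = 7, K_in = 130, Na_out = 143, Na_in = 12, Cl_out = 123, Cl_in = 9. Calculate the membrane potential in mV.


Vm = (RT/F)*ln((PK*Ko + PNa*Nao + PCl*Cli)/(PK*Ki + PNa*Nai + PCl*Clo))
Numer = 16.707, Denom = 167.488
Vm = -61.6 mV


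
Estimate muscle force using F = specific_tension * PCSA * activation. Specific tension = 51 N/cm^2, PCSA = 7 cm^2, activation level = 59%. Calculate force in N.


F = sigma * PCSA * activation
F = 51 * 7 * 0.59
F = 210.6 N


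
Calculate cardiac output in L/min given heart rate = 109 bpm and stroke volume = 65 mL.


CO = HR * SV
CO = 109 * 65 / 1000
CO = 7.085 L/min


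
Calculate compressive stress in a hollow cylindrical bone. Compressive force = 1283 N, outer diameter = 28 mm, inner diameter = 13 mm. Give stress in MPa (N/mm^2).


A = pi*(r_o^2 - r_i^2)
r_o = 14 mm, r_i = 6.5 mm
A = 483.02 mm^2
sigma = F/A = 1283 / 483.02
sigma = 2.656 MPa


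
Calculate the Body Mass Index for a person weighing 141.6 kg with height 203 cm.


BMI = weight / height^2
height = 203 cm = 2.03 m
BMI = 141.6 / 2.03^2
BMI = 34.36 kg/m^2


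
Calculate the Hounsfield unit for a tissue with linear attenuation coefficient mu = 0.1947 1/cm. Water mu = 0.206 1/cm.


HU = ((mu_tissue - mu_water) / mu_water) * 1000
HU = ((0.1947 - 0.206) / 0.206) * 1000
HU = -54.85
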